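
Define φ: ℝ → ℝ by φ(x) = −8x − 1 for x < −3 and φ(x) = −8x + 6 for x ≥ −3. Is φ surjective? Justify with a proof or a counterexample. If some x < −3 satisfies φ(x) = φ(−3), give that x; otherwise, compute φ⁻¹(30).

Both pieces are strictly decreasing (slopes −8 and −8), so each is injective on its own interval.
The left piece maps (−∞, −3) onto (23, ∞); the right piece maps [−3, ∞) onto (−∞, 30].
The union (23, ∞) ∪ (−∞, 30] covers ℝ, so φ is surjective.
For the follow-up: the images overlap, so an x < −3 with φ(x) = φ(−3) exists. φ(−3) = 30; solving −8x − 1 = 30 for x < −3 gives x = (30 + 1)/(−8) = −31/8.

-31/8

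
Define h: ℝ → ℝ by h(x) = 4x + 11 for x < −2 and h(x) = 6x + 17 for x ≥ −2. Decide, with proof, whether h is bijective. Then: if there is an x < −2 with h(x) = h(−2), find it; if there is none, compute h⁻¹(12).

Both pieces are strictly increasing (slopes 4 and 6), so each is injective on its own interval.
The left piece maps (−∞, −2) onto (−∞, 3); the right piece maps [−2, ∞) onto [5, ∞).
The images leave a gap (3 has no preimage), so h is not surjective, hence not bijective.
Because the two images are disjoint, no x < −2 has h(x) = h(−2), so we compute h⁻¹(12): 12 lies in [5, ∞), so solve 6x + 17 = 12: x = (12 − 17)/6 = −5/6.

-5/6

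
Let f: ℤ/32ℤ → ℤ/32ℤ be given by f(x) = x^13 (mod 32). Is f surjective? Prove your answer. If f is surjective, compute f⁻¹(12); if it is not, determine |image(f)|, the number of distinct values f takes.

f(0) = 0^13 = 0.
f(2): Repeated squaring mod 32: 2^1 ≡ 2, 2^2 ≡ 2² = 4, 2^4 ≡ 4² = 16, 2^8 ≡ 16² = 256 ≡ 0. Since 13 = 8 + 4 + 1, 2^13 ≡ 0·16·2: 0·16 = 0, then 0·2 = 0. So 2^13 ≡ 0 (mod 32).
So f(0) = f(2) = 0 while 0 ≠ 2, hence f is not injective.
A non-injective map from the 32-element set ℤ/32ℤ to itself takes at most 31 distinct values, so it cannot be surjective. Hence f is not surjective.
Since f is not surjective, we determine |image(f)|. Computing x^13 mod 32 for each x (by repeated squaring, reducing mod 32 at every step), the values f(0), f(1), …, f(31) are: 0, 1, 0, 19, 0, 21, 0, 7, 0, 9, 0, 27, 0, 29, 0, 15, 0, 17, 0, 3, 0, 5, 0, 23, 0, 25, 0, 11, 0, 13, 0, 31.
The distinct values are {0, 1, 3, 5, 7, 9, 11, 13, 15, 17, 19, 21, 23, 25, 27, 29, 31}; there are 17 of them.

17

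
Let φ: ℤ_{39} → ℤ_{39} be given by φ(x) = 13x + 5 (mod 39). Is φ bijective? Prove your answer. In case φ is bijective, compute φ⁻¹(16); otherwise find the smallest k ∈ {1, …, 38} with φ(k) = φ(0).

3

Recall that φ is injective when φ(u) = φ(v) forces u = v.
We have gcd(13, 39) = 13 > 1. Taking u = 0 and v = 3: φ(0) = 5 and φ(3) = 13·3 + 5 = 44 ≡ 5 (mod 39).
So φ(0) = φ(3) while 0 ≠ 3, so φ is not injective, hence not bijective.
Since φ is not bijective, we find the least positive k with φ(k) = φ(0): this means 13k ≡ 0 (mod 39), i.e. 39 ∣ 13k. Since gcd(13, 39) = 13, dividing through by 13 this holds exactly when 3 ∣ k.
The smallest positive such k is 3.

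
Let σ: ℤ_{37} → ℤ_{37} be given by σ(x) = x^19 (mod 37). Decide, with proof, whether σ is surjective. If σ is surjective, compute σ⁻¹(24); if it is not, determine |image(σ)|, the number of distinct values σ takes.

13

Since 37 is prime, the nonzero elements of ℤ_{37} form a cyclic group of order 36.
As gcd(19, 36) = 1, raising to the 19th power is a bijection on this group: if u^19 ≡ v^19 then (uv^{−1})^19 = 1, and the only element of order dividing gcd(19, 36) = 1 is 1, so u = v.
With σ(0) = 0 this makes σ injective on all of ℤ_{37}, hence bijective (finite equal-size domain and codomain). In particular σ is surjective.
Since σ is surjective, we find the preimage of 24. The inverse of x ↦ x^19 on (ℤ_{37})^× is x ↦ x^19, because 19·19 = 361 = 10·36 + 1 ≡ 1 (mod 36) and x^{36} = 1 for x ≠ 0 (Fermat). So σ⁻¹(24) = 24^19 mod 37.
Repeated squaring mod 37: 24^1 ≡ 24, 24^2 ≡ 24² = 576 ≡ 21, 24^4 ≡ 21² = 441 ≡ 34, 24^8 ≡ 34² = 1156 ≡ 9, 24^16 ≡ 9² = 81 ≡ 7. Since 19 = 16 + 2 + 1, 24^19 ≡ 7·21·24: 7·21 = 147 ≡ 36, then 36·24 = 864 ≡ 13. So 24^19 ≡ 13 (mod 37).
Hence σ⁻¹(24) = 13.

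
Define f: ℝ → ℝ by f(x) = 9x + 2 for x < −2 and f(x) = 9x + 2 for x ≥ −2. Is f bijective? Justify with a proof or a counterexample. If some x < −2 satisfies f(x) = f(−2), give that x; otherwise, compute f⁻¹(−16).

-2

Both pieces are strictly increasing (slopes 9 and 9), so each is injective on its own interval.
The left piece maps (−∞, −2) onto (−∞, −16); the right piece maps [−2, ∞) onto [−16, ∞).
Since −16 = −16, the images partition ℝ: f is injective and surjective, hence bijective.
Because the two images are disjoint, no x < −2 has f(x) = f(−2), so we compute f⁻¹(−16): −16 lies in [−16, ∞), so solve 9x + 2 = −16: x = (−16 − 2)/9 = −2.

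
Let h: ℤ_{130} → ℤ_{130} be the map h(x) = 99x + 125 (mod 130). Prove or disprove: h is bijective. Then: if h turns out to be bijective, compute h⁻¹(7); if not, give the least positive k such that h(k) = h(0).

If h(a) = h(b), then 99a ≡ 99b (mod 130). Because gcd(99, 130) = 1, we may cancel 99 to get a ≡ b (mod 130).
We now compute 99⁻¹ mod 130 explicitly. Euclid's algorithm: 130 = 1·99 + 31, 99 = 3·31 + 6, 31 = 5·6 + 1; back-substituting gives 1 = 109·99 − 83·130, so 99⁻¹ ≡ 109 (mod 130).
Then y ↦ 109(y − 125) is a two-sided inverse to h, so every y ∈ ℤ_{130} has a preimage.
So h is bijective.
Since h is bijective, we find h⁻¹(7): we need 99x ≡ 7 − 125 ≡ 12 (mod 130). Using 99⁻¹ = 109: x ≡ 109·12 = 1308 = 10·130 + 8, so x = 8.
Check: h(8) = 99·8 + 125 = 917 = 7·130 + 7 ≡ 7 (mod 130).

8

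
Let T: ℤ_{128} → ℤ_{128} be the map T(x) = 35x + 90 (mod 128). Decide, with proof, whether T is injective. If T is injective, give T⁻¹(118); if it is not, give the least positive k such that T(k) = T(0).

52

If T(x_1) = T(x_2), then 35x_1 ≡ 35x_2 (mod 128). Because gcd(35, 128) = 1, we may cancel 35 to get x_1 ≡ x_2 (mod 128).
Therefore T is injective.
We now compute 35⁻¹ mod 128 explicitly. Euclid's algorithm: 128 = 3·35 + 23, 35 = 1·23 + 12, 23 = 1·12 + 11, 12 = 1·11 + 1; back-substituting gives 1 = 11·35 − 3·128, so 35⁻¹ ≡ 11 (mod 128).
Since T is injective, we compute T⁻¹(118): solve 35x + 90 ≡ 118 (mod 128), i.e. 35x ≡ 28 (mod 128).
Multiplying by 35⁻¹ = 11 gives x ≡ 11·28 = 308 = 2·128 + 52 ≡ 52 (mod 128).
Check: T(52) = 35·52 + 90 = 1910 = 14·128 + 118 ≡ 118 (mod 128).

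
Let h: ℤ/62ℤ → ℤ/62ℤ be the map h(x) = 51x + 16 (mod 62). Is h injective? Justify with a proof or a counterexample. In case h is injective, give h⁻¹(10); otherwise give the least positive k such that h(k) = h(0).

If h(u) = h(v), then 51u ≡ 51v (mod 62). Because gcd(51, 62) = 1, we may cancel 51 to get u ≡ v (mod 62).
Thus h is injective.
We now compute 51⁻¹ mod 62 explicitly. Euclid's algorithm: 62 = 1·51 + 11, 51 = 4·11 + 7, 11 = 1·7 + 4, 7 = 1·4 + 3, 4 = 1·3 + 1; back-substituting gives 1 = 45·51 − 37·62, so 51⁻¹ ≡ 45 (mod 62).
Since h is injective, we find h⁻¹(10): we need 51x ≡ 10 − 16 ≡ 56 (mod 62). Using 51⁻¹ = 45: x ≡ 45·56 = 2520 = 40·62 + 40, so x = 40.
Check: h(40) = 51·40 + 16 = 2056 = 33·62 + 10 ≡ 10 (mod 62).

40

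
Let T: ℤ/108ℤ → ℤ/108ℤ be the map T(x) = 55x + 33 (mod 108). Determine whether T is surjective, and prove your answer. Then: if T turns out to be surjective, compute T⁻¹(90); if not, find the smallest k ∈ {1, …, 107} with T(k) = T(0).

Recall: surjectivity means every element of the codomain has a preimage under T.
Since gcd(55, 108) = 1, 55 is invertible modulo 108. Euclid's algorithm: 108 = 1·55 + 53, 55 = 1·53 + 2, 53 = 26·2 + 1; back-substituting gives 1 = 55·55 − 28·108, so 55⁻¹ ≡ 55 (mod 108).
Then y ↦ 55(y − 33) is a two-sided inverse to T, so every y ∈ ℤ/108ℤ has a preimage.
Thus T is surjective.
Since T is surjective, we compute T⁻¹(90): solve 55x + 33 ≡ 90 (mod 108), i.e. 55x ≡ 57 (mod 108).
Multiplying by 55⁻¹ = 55 gives x ≡ 55·57 = 3135 = 29·108 + 3 ≡ 3 (mod 108).
Check: T(3) = 55·3 + 33 = 198 = 1·108 + 90 ≡ 90 (mod 108).

3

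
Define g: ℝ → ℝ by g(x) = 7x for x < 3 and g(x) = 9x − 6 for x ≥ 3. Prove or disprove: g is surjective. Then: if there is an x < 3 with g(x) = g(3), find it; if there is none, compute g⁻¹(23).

29/9

Both pieces are strictly increasing (slopes 7 and 9), so each is injective on its own interval.
The left piece maps (−∞, 3) onto (−∞, 21); the right piece maps [3, ∞) onto [21, ∞).
These images together cover ℝ, so g is surjective.
Because the two images are disjoint, no x < 3 has g(x) = g(3), so we compute g⁻¹(23): 23 lies in [21, ∞), so solve 9x − 6 = 23: x = (23 + 6)/9 = 29/9.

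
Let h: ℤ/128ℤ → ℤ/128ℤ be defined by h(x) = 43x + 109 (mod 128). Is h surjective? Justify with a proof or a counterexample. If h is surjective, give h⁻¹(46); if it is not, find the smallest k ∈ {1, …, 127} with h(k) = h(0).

67

By definition, surjectivity means every element of the codomain has a preimage under h.
Since gcd(43, 128) = 1, 43 is invertible modulo 128. Euclid's algorithm: 128 = 2·43 + 42, 43 = 1·42 + 1; back-substituting gives 1 = 3·43 − 1·128, so 43⁻¹ ≡ 3 (mod 128).
Then y ↦ 3(y − 109) is a two-sided inverse to h, so every y ∈ ℤ/128ℤ has a preimage.
Therefore h is surjective.
Since h is surjective, we compute h⁻¹(46): solve 43x + 109 ≡ 46 (mod 128), i.e. 43x ≡ 65 (mod 128).
Multiplying by 43⁻¹ = 3 gives x ≡ 3·65 = 195 = 1·128 + 67 ≡ 67 (mod 128).
Check: h(67) = 43·67 + 109 = 2990 = 23·128 + 46 ≡ 46 (mod 128).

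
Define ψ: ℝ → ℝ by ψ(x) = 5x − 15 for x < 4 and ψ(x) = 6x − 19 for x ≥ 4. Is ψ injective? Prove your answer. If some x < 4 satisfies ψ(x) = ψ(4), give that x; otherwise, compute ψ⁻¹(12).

31/6

Both pieces are strictly increasing (slopes 5 and 6), so each is injective on its own interval.
The left piece maps (−∞, 4) onto (−∞, 5); the right piece maps [4, ∞) onto [5, ∞).
These images are disjoint, so no value is attained by both pieces. Therefore ψ is injective.
Because the two images are disjoint, no x < 4 has ψ(x) = ψ(4), so we compute ψ⁻¹(12): 12 lies in [5, ∞), so solve 6x − 19 = 12: x = (12 + 19)/6 = 31/6.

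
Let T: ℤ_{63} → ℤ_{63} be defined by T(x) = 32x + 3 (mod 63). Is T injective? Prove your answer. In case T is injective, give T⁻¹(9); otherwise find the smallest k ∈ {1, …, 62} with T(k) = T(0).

If T(u) = T(v), then 32u ≡ 32v (mod 63). Because gcd(32, 63) = 1, we may cancel 32 to get u ≡ v (mod 63).
Hence T is injective.
We now compute 32⁻¹ mod 63 explicitly. Euclid's algorithm: 63 = 1·32 + 31, 32 = 1·31 + 1; back-substituting gives 1 = 2·32 − 1·63, so 32⁻¹ ≡ 2 (mod 63).
Since T is injective, we compute T⁻¹(9): solve 32x + 3 ≡ 9 (mod 63), i.e. 32x ≡ 6 (mod 63).
Multiplying by 32⁻¹ = 2 gives x ≡ 2·6 = 12 ≡ 12 (mod 63).
Check: T(12) = 32·12 + 3 = 387 = 6·63 + 9 ≡ 9 (mod 63).

12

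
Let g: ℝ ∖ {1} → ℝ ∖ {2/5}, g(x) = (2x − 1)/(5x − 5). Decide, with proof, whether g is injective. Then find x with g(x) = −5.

26/27

Suppose g(u) = g(v). Cross-multiplying: (2u − 1)(5v − 5) = (2v − 1)(5u − 5).
Expanding both sides and cancelling the symmetric terms leaves −5·(u − v) = 0. Since −5 ≠ 0, u = v. Therefore g is injective.
Solving g(x) = −5: cross-multiplying gives 2x − 1 = −5(5x − 5), which rearranges to 27x = 26, so x = 26/27.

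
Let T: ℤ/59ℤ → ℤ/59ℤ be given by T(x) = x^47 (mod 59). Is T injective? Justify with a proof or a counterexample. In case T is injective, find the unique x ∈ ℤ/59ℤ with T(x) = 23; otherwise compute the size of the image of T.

Since 59 is prime, the nonzero elements of ℤ/59ℤ form a cyclic group of order 58.
As gcd(47, 58) = 1, raising to the 47th power is a bijection on this group: if u^47 ≡ v^47 then (uv^{−1})^47 = 1, and the only element of order dividing gcd(47, 58) = 1 is 1, so u = v.
With T(0) = 0 this makes T injective on all of ℤ/59ℤ, hence bijective (finite equal-size domain and codomain). In particular T is injective.
Since T is injective, we find the preimage of 23. The inverse of x ↦ x^47 on (ℤ/59ℤ)^× is x ↦ x^21, because 47·21 = 987 = 17·58 + 1 ≡ 1 (mod 58) and x^{58} = 1 for x ≠ 0 (Fermat). So T⁻¹(23) = 23^21 mod 59.
Repeated squaring mod 59: 23^1 ≡ 23, 23^2 ≡ 23² = 529 ≡ 57, 23^4 ≡ 57² = 3249 ≡ 4, 23^8 ≡ 4² = 16, 23^16 ≡ 16² = 256 ≡ 20. Since 21 = 16 + 4 + 1, 23^21 ≡ 20·4·23: 20·4 = 80 ≡ 21, then 21·23 = 483 ≡ 11. So 23^21 ≡ 11 (mod 59).
Hence T⁻¹(23) = 11.

11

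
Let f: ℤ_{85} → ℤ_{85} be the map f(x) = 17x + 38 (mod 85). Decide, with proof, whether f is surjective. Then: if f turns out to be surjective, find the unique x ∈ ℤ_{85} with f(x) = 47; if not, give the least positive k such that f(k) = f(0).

Since gcd(17, 85) = 17, we have 17x ≡ 0 (mod 17) for all x, so f(x) ≡ 4 (mod 17).
But 0 ≢ 4 (mod 17), so 0 ∈ ℤ_{85} has no preimage. Thus f is not surjective.
Since f is not surjective, we find the least positive k with f(k) = f(0): this means 17k ≡ 0 (mod 85), i.e. 85 ∣ 17k. Since gcd(17, 85) = 17, dividing through by 17 this holds exactly when 5 ∣ k.
The smallest positive such k is 5.

5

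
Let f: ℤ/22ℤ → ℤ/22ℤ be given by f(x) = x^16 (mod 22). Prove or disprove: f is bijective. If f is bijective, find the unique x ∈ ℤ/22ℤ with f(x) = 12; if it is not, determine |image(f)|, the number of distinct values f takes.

f(10): Repeated squaring mod 22: 10^1 ≡ 10, 10^2 ≡ 10² = 100 ≡ 12, 10^4 ≡ 12² = 144 ≡ 12, 10^8 ≡ 12² = 144 ≡ 12, 10^16 ≡ 12² = 144 ≡ 12. So 10^16 ≡ 12 (mod 22).
f(12): Repeated squaring mod 22: 12^1 ≡ 12, 12^2 ≡ 12² = 144 ≡ 12, 12^4 ≡ 12² = 144 ≡ 12, 12^8 ≡ 12² = 144 ≡ 12, 12^16 ≡ 12² = 144 ≡ 12. So 12^16 ≡ 12 (mod 22).
So f(10) = f(12) = 12 while 10 ≠ 12, so f is not injective, hence not bijective.
Since f is not bijective, we determine |image(f)|. Computing x^16 mod 22 for each x (by repeated squaring, reducing mod 22 at every step), the values f(0), f(1), …, f(21) are: 0, 1, 20, 3, 4, 5, 16, 15, 14, 9, 12, 11, 12, 9, 14, 15, 16, 5, 4, 3, 20, 1.
The distinct values are {0, 1, 3, 4, 5, 9, 11, 12, 14, 15, 16, 20}; there are 12 of them.

12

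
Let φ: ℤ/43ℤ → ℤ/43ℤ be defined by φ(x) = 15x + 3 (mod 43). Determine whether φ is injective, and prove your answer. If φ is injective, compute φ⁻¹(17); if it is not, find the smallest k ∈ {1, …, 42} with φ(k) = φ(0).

Suppose φ(a) = φ(b) in ℤ/43ℤ. Then 15a + 3 ≡ 15b + 3 (mod 43), therefore 15(a − b) ≡ 0 (mod 43).
Since gcd(15, 43) = 1, 15 is invertible modulo 43, thus a − b ≡ 0 (mod 43), i.e. a = b.
Thus φ is injective.
We now compute 15⁻¹ mod 43 explicitly. Euclid's algorithm: 43 = 2·15 + 13, 15 = 1·13 + 2, 13 = 6·2 + 1; back-substituting gives 1 = 23·15 − 8·43, so 15⁻¹ ≡ 23 (mod 43).
Since φ is injective, we find φ⁻¹(17): we need 15x ≡ 17 − 3 ≡ 14 (mod 43). Using 15⁻¹ = 23: x ≡ 23·14 = 322 = 7·43 + 21, so x = 21.
Check: φ(21) = 15·21 + 3 = 318 = 7·43 + 17 ≡ 17 (mod 43).

21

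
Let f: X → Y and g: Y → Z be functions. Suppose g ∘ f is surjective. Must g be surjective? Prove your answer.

surjective

Let c ∈ Z. Since g ∘ f is surjective, some a ∈ X has g(f(a)) = c. Then b = f(a) ∈ Y satisfies g(b) = c. So g is surjective.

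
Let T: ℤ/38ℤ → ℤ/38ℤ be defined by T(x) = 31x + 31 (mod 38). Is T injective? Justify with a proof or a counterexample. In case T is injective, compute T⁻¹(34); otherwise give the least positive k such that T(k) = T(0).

Suppose T(a) = T(b) in ℤ/38ℤ. Then 31a + 31 ≡ 31b + 31 (mod 38), thus 31(a − b) ≡ 0 (mod 38).
Since gcd(31, 38) = 1, 31 is invertible modulo 38, hence a − b ≡ 0 (mod 38), i.e. a = b.
Therefore T is injective.
We now compute 31⁻¹ mod 38 explicitly. Euclid's algorithm: 38 = 1·31 + 7, 31 = 4·7 + 3, 7 = 2·3 + 1; back-substituting gives 1 = 27·31 − 22·38, so 31⁻¹ ≡ 27 (mod 38).
Since T is injective, we compute T⁻¹(34): solve 31x + 31 ≡ 34 (mod 38), i.e. 31x ≡ 3 (mod 38).
Multiplying by 31⁻¹ = 27 gives x ≡ 27·3 = 81 = 2·38 + 5 ≡ 5 (mod 38).
Check: T(5) = 31·5 + 31 = 186 = 4·38 + 34 ≡ 34 (mod 38).

5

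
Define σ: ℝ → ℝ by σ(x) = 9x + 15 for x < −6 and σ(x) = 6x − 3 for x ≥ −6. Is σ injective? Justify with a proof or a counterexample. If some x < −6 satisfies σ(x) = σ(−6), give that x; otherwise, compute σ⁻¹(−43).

Both pieces are strictly increasing (slopes 9 and 6), so each is injective on its own interval.
The left piece maps (−∞, −6) onto (−∞, −39); the right piece maps [−6, ∞) onto [−39, ∞).
These images are disjoint, so no value is attained by both pieces. Thus σ is injective.
Because the two images are disjoint, no x < −6 has σ(x) = σ(−6), so we compute σ⁻¹(−43): −43 lies in (−∞, −39), so solve 9x + 15 = −43: x = (−43 − 15)/9 = −58/9.

-58/9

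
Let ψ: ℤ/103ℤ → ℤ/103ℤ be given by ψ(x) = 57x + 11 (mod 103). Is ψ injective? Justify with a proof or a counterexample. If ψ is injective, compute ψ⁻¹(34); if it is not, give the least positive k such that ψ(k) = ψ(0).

51

By definition, ψ is injective when ψ(u) = ψ(v) forces u = v.
Suppose ψ(u) = ψ(v) in ℤ/103ℤ. Then 57u + 11 ≡ 57v + 11 (mod 103), hence 57(u − v) ≡ 0 (mod 103).
Since gcd(57, 103) = 1, 57 is invertible modulo 103, thus u − v ≡ 0 (mod 103), i.e. u = v.
Hence ψ is injective.
We now compute 57⁻¹ mod 103 explicitly. Euclid's algorithm: 103 = 1·57 + 46, 57 = 1·46 + 11, 46 = 4·11 + 2, 11 = 5·2 + 1; back-substituting gives 1 = 47·57 − 26·103, so 57⁻¹ ≡ 47 (mod 103).
Since ψ is injective, we find ψ⁻¹(34): we need 57x ≡ 34 − 11 ≡ 23 (mod 103). Using 57⁻¹ = 47: x ≡ 47·23 = 1081 = 10·103 + 51, so x = 51.
Check: ψ(51) = 57·51 + 11 = 2918 = 28·103 + 34 ≡ 34 (mod 103).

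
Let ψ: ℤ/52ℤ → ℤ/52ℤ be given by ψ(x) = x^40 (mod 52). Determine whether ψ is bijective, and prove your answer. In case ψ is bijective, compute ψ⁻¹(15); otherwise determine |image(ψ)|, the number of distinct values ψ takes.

ψ(1) = 1^40 = 1.
ψ(5): Repeated squaring mod 52: 5^1 ≡ 5, 5^2 ≡ 5² = 25, 5^4 ≡ 25² = 625 ≡ 1, 5^8 ≡ 1² = 1, 5^16 ≡ 1² = 1, 5^32 ≡ 1² = 1. Since 40 = 32 + 8, 5^40 ≡ 1·1: 1·1 = 1. So 5^40 ≡ 1 (mod 52).
So ψ(1) = ψ(5) = 1 while 1 ≠ 5, so ψ is not injective, hence not bijective.
Since ψ is not bijective, we determine |image(ψ)|. Computing x^40 mod 52 for each x (by repeated squaring, reducing mod 52 at every step), the values ψ(0), ψ(1), …, ψ(51) are: 0, 1, 16, 29, 48, 1, 48, 9, 40, 9, 16, 29, 40, 13, 40, 29, 16, 9, 40, 9, 48, 1, 48, 29, 16, 1, 0, 1, 16, 29, 48, 1, 48, 9, 40, 9, 16, 29, 40, 13, 40, 29, 16, 9, 40, 9, 48, 1, 48, 29, 16, 1.
The distinct values are {0, 1, 9, 13, 16, 29, 40, 48}; there are 8 of them.

8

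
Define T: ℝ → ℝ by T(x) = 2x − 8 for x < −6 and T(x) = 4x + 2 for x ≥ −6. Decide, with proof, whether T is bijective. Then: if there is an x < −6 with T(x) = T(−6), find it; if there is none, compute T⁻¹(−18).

-7

Both pieces are strictly increasing (slopes 2 and 4), so each is injective on its own interval.
The left piece maps (−∞, −6) onto (−∞, −20); the right piece maps [−6, ∞) onto [−22, ∞).
These images overlap. In particular T(−6) = −22 (right piece), and solving 2x − 8 = −22 on the left piece gives x = −7 < −6.
So T(−7) = T(−6) with −7 ≠ −6, and T is not injective, hence not bijective. This x = −7 is the requested value below −6.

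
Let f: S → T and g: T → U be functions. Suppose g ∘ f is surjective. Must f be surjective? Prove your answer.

No. Take S = {0, 1}, T = {0, 1, 2, 3}, U = {0}, f(a) = 0 for every a ∈ S, and g(b) = 0 for every b ∈ T.
Then g ∘ f is surjective onto {0}, but 3 ∈ T has no preimage under f, so f is not surjective.

not surjective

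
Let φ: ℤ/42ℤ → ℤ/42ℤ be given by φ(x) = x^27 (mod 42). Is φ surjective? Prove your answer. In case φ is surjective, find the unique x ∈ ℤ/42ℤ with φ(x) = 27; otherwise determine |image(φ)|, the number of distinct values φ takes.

18

φ(2): Repeated squaring mod 42: 2^1 ≡ 2, 2^2 ≡ 2² = 4, 2^4 ≡ 4² = 16, 2^8 ≡ 16² = 256 ≡ 4, 2^16 ≡ 4² = 16. Since 27 = 16 + 8 + 2 + 1, 2^27 ≡ 16·4·4·2: 16·4 = 64 ≡ 22, then 22·4 = 88 ≡ 4, then 4·2 = 8. So 2^27 ≡ 8 (mod 42).
φ(8): Repeated squaring mod 42: 8^1 ≡ 8, 8^2 ≡ 8² = 64 ≡ 22, 8^4 ≡ 22² = 484 ≡ 22, 8^8 ≡ 22² = 484 ≡ 22, 8^16 ≡ 22² = 484 ≡ 22. Since 27 = 16 + 8 + 2 + 1, 8^27 ≡ 22·22·22·8: 22·22 = 484 ≡ 22, then 22·22 = 484 ≡ 22, then 22·8 = 176 ≡ 8. So 8^27 ≡ 8 (mod 42).
So φ(2) = φ(8) = 8 while 2 ≠ 8, thus φ is not injective.
A non-injective map from the 42-element set ℤ/42ℤ to itself takes at most 41 distinct values, so it cannot be surjective. Hence φ is not surjective.
Since φ is not surjective, we determine |image(φ)|. Computing x^27 mod 42 for each x (by repeated squaring, reducing mod 42 at every step), the values φ(0), φ(1), …, φ(41) are: 0, 1, 8, 27, 22, 41, 6, 7, 8, 15, 34, 29, 6, 13, 14, 15, 22, 41, 36, 13, 20, 21, 22, 29, 6, 1, 20, 27, 28, 29, 36, 13, 8, 27, 34, 35, 36, 1, 20, 15, 34, 41.
The distinct values are {0, 1, 6, 7, 8, 13, 14, 15, 20, 21, 22, 27, 28, 29, 34, 35, 36, 41}; there are 18 of them.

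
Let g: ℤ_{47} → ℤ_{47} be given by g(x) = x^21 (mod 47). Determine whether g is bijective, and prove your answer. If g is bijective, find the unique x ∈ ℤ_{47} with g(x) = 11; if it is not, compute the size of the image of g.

39

Since 47 is prime, the nonzero elements of ℤ_{47} form a cyclic group of order 46.
As gcd(21, 46) = 1, raising to the 21st power is a bijection on this group: if x_1^21 ≡ x_2^21 then (x_1x_2^{−1})^21 = 1, and the only element of order dividing gcd(21, 46) = 1 is 1, so x_1 = x_2.
With g(0) = 0 this makes g injective on all of ℤ_{47}, hence bijective (finite equal-size domain and codomain). In particular g is bijective.
Since g is bijective, we find the preimage of 11. The inverse of x ↦ x^21 on (ℤ_{47})^× is x ↦ x^11, because 21·11 = 231 = 5·46 + 1 ≡ 1 (mod 46) and x^{46} = 1 for x ≠ 0 (Fermat). So g⁻¹(11) = 11^11 mod 47.
Repeated squaring mod 47: 11^1 ≡ 11, 11^2 ≡ 11² = 121 ≡ 27, 11^4 ≡ 27² = 729 ≡ 24, 11^8 ≡ 24² = 576 ≡ 12. Since 11 = 8 + 2 + 1, 11^11 ≡ 12·27·11: 12·27 = 324 ≡ 42, then 42·11 = 462 ≡ 39. So 11^11 ≡ 39 (mod 47).
Hence g⁻¹(11) = 39.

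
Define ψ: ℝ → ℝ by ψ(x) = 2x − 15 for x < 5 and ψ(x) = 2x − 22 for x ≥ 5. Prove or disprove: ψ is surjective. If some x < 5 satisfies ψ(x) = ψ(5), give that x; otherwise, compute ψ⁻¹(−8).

Both pieces are strictly increasing (slopes 2 and 2), so each is injective on its own interval.
The left piece maps (−∞, 5) onto (−∞, −5); the right piece maps [5, ∞) onto [−12, ∞).
The union (−∞, −5) ∪ [−12, ∞) covers ℝ, so ψ is surjective.
For the follow-up: the images overlap, so an x < 5 with ψ(x) = ψ(5) exists. ψ(5) = −12; solving 2x − 15 = −12 for x < 5 gives x = (−12 + 15)/2 = 3/2.

3/2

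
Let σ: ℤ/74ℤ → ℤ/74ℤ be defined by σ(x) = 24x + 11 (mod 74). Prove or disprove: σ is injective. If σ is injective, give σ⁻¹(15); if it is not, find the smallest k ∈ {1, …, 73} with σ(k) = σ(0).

We have gcd(24, 74) = 2 > 1. Taking x_1 = 0 and x_2 = 37: σ(0) = 11 and σ(37) = 24·37 + 11 = 899 ≡ 11 (mod 74).
So σ(0) = σ(37) while 0 ≠ 37, therefore σ is not injective.
Since σ is not injective, we find the least positive k with σ(k) = σ(0): this means 24k ≡ 0 (mod 74), i.e. 74 ∣ 24k. Since gcd(24, 74) = 2, dividing through by 2 this holds exactly when 37 ∣ 12k, and as gcd(12, 37) = 1, exactly when 37 ∣ k.
The smallest positive such k is 37.

37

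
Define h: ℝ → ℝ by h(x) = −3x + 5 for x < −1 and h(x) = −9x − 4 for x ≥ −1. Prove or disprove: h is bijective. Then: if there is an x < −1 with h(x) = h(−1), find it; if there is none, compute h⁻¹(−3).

Both pieces are strictly decreasing (slopes −3 and −9), so each is injective on its own interval.
The left piece maps (−∞, −1) onto (8, ∞); the right piece maps [−1, ∞) onto (−∞, 5].
The images leave a gap (8 has no preimage), so h is not surjective, hence not bijective.
Because the two images are disjoint, no x < −1 has h(x) = h(−1), so we compute h⁻¹(−3): −3 lies in (−∞, 5], so solve −9x − 4 = −3: x = (−3 + 4)/(−9) = −1/9.

-1/9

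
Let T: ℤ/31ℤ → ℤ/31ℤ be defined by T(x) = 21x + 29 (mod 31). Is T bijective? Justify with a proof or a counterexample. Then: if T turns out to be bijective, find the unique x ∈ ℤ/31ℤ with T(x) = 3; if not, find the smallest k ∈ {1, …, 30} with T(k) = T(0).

15

Suppose T(u) = T(v) in ℤ/31ℤ. Then 21u + 29 ≡ 21v + 29 (mod 31), hence 21(u − v) ≡ 0 (mod 31).
Since gcd(21, 31) = 1, 21 is invertible modulo 31, therefore u − v ≡ 0 (mod 31), i.e. u = v.
We now compute 21⁻¹ mod 31 explicitly. Euclid's algorithm: 31 = 1·21 + 10, 21 = 2·10 + 1; back-substituting gives 1 = 3·21 − 2·31, so 21⁻¹ ≡ 3 (mod 31).
For any y ∈ ℤ/31ℤ, x = 3(y − 29) mod 31 satisfies T(x) = 21·3(y − 29) + 29 ≡ y (since 21·3 ≡ 1 mod 31). So every y has a preimage.
Hence T is bijective.
Since T is bijective, we compute T⁻¹(3): solve 21x + 29 ≡ 3 (mod 31), i.e. 21x ≡ 5 (mod 31).
Multiplying by 21⁻¹ = 3 gives x ≡ 3·5 = 15 ≡ 15 (mod 31).
Check: T(15) = 21·15 + 29 = 344 = 11·31 + 3 ≡ 3 (mod 31).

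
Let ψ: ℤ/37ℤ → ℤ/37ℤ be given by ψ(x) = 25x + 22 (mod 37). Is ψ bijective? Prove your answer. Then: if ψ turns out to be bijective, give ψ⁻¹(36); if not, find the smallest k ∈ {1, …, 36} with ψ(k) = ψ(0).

5

If ψ(x_1) = ψ(x_2), then 25x_1 ≡ 25x_2 (mod 37). Because gcd(25, 37) = 1, we may cancel 25 to get x_1 ≡ x_2 (mod 37).
We now compute 25⁻¹ mod 37 explicitly. Euclid's algorithm: 37 = 1·25 + 12, 25 = 2·12 + 1; back-substituting gives 1 = 3·25 − 2·37, so 25⁻¹ ≡ 3 (mod 37).
For any y ∈ ℤ/37ℤ, x = 3(y − 22) mod 37 satisfies ψ(x) = 25·3(y − 22) + 22 ≡ y (since 25·3 ≡ 1 mod 37). So every y has a preimage.
Hence ψ is bijective.
Since ψ is bijective, we find ψ⁻¹(36): we need 25x ≡ 36 − 22 ≡ 14 (mod 37). Using 25⁻¹ = 3: x ≡ 3·14 = 42 = 1·37 + 5, so x = 5.
Check: ψ(5) = 25·5 + 22 = 147 = 3·37 + 36 ≡ 36 (mod 37).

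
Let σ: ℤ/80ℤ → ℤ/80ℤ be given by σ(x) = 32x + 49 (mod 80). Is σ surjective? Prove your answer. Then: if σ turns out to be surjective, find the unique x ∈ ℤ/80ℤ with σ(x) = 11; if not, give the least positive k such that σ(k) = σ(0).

Recall that surjectivity means every element of the codomain has a preimage under σ.
Since gcd(32, 80) = 16, we have 32x ≡ 0 (mod 16) for all x, so σ(x) ≡ 1 (mod 16).
But 0 ≢ 1 (mod 16), so 0 ∈ ℤ/80ℤ has no preimage. Thus σ is not surjective.
Since σ is not surjective, we find the least positive k with σ(k) = σ(0): this means 32k ≡ 0 (mod 80), i.e. 80 ∣ 32k. Since gcd(32, 80) = 16, dividing through by 16 this holds exactly when 5 ∣ 2k, and as gcd(2, 5) = 1, exactly when 5 ∣ k.
The smallest positive such k is 5.

5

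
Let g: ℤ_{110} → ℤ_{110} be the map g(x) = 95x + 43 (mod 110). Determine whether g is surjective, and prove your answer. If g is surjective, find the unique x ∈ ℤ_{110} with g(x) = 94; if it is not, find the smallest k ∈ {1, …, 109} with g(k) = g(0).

22

Since gcd(95, 110) = 5, we have 95x ≡ 0 (mod 5) for all x, so g(x) ≡ 3 (mod 5).
But 0 ≢ 3 (mod 5), so 0 ∈ ℤ_{110} has no preimage. Hence g is not surjective.
Since g is not surjective, we find the least positive k with g(k) = g(0): this means 95k ≡ 0 (mod 110), i.e. 110 ∣ 95k. Since gcd(95, 110) = 5, dividing through by 5 this holds exactly when 22 ∣ 19k, and as gcd(19, 22) = 1, exactly when 22 ∣ k.
The smallest positive such k is 22.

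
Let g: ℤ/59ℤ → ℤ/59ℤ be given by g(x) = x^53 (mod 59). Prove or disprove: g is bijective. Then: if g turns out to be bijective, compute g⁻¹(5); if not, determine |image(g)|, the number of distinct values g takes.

53

Since 59 is prime, the nonzero elements of ℤ/59ℤ form a cyclic group of order 58.
As gcd(53, 58) = 1, raising to the 53rd power is a bijection on this group: if x_1^53 ≡ x_2^53 then (x_1x_2^{−1})^53 = 1, and the only element of order dividing gcd(53, 58) = 1 is 1, so x_1 = x_2.
With g(0) = 0 this makes g injective on all of ℤ/59ℤ, hence bijective (finite equal-size domain and codomain). In particular g is bijective.
Since g is bijective, we find the preimage of 5. The inverse of x ↦ x^53 on (ℤ/59ℤ)^× is x ↦ x^23, because 53·23 = 1219 = 21·58 + 1 ≡ 1 (mod 58) and x^{58} = 1 for x ≠ 0 (Fermat). So g⁻¹(5) = 5^23 mod 59.
Repeated squaring mod 59: 5^1 ≡ 5, 5^2 ≡ 5² = 25, 5^4 ≡ 25² = 625 ≡ 35, 5^8 ≡ 35² = 1225 ≡ 45, 5^16 ≡ 45² = 2025 ≡ 19. Since 23 = 16 + 4 + 2 + 1, 5^23 ≡ 19·35·25·5: 19·35 = 665 ≡ 16, then 16·25 = 400 ≡ 46, then 46·5 = 230 ≡ 53. So 5^23 ≡ 53 (mod 59).
Hence g⁻¹(5) = 53.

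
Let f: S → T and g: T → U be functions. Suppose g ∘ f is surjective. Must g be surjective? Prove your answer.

surjective

Let c ∈ U. Since g ∘ f is surjective, some a ∈ S has g(f(a)) = c. Then b = f(a) ∈ T satisfies g(b) = c. So g is surjective.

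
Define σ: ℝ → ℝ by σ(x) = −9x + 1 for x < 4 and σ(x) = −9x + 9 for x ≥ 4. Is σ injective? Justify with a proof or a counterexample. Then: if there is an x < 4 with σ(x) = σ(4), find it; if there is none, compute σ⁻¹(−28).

Both pieces are strictly decreasing (slopes −9 and −9), so each is injective on its own interval.
The left piece maps (−∞, 4) onto (−35, ∞); the right piece maps [4, ∞) onto (−∞, −27].
These images overlap. In particular σ(4) = −27 (right piece), and solving −9x + 1 = −27 on the left piece gives x = 28/9 < 4.
So σ(28/9) = σ(4) with 28/9 ≠ 4, and σ is not injective. This x = 28/9 is the requested value below 4.

28/9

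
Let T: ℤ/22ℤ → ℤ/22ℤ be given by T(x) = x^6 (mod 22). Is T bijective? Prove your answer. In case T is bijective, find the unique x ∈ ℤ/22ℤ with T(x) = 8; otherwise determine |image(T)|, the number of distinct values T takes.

12

T(10): Repeated squaring mod 22: 10^1 ≡ 10, 10^2 ≡ 10² = 100 ≡ 12, 10^4 ≡ 12² = 144 ≡ 12. Since 6 = 4 + 2, 10^6 ≡ 12·12: 12·12 = 144 ≡ 12. So 10^6 ≡ 12 (mod 22).
T(12): Repeated squaring mod 22: 12^1 ≡ 12, 12^2 ≡ 12² = 144 ≡ 12, 12^4 ≡ 12² = 144 ≡ 12. Since 6 = 4 + 2, 12^6 ≡ 12·12: 12·12 = 144 ≡ 12. So 12^6 ≡ 12 (mod 22).
So T(10) = T(12) = 12 while 10 ≠ 12, thus T is not injective, hence not bijective.
Since T is not bijective, we determine |image(T)|. Computing x^6 mod 22 for each x (by repeated squaring, reducing mod 22 at every step), the values T(0), T(1), …, T(21) are: 0, 1, 20, 3, 4, 5, 16, 15, 14, 9, 12, 11, 12, 9, 14, 15, 16, 5, 4, 3, 20, 1.
The distinct values are {0, 1, 3, 4, 5, 9, 11, 12, 14, 15, 16, 20}; there are 12 of them.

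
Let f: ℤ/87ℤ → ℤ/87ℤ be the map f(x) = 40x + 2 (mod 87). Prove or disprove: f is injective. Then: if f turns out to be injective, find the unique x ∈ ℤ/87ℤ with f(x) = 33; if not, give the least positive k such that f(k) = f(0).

Recall that f is injective if f(u) = f(v) implies u = v.
Suppose f(u) = f(v) in ℤ/87ℤ. Then 40u + 2 ≡ 40v + 2 (mod 87), thus 40(u − v) ≡ 0 (mod 87).
Since gcd(40, 87) = 1, 40 is invertible modulo 87, therefore u − v ≡ 0 (mod 87), i.e. u = v.
Therefore f is injective.
We now compute 40⁻¹ mod 87 explicitly. Euclid's algorithm: 87 = 2·40 + 7, 40 = 5·7 + 5, 7 = 1·5 + 2, 5 = 2·2 + 1; back-substituting gives 1 = 37·40 − 17·87, so 40⁻¹ ≡ 37 (mod 87).
Since f is injective, we compute f⁻¹(33): solve 40x + 2 ≡ 33 (mod 87), i.e. 40x ≡ 31 (mod 87).
Multiplying by 40⁻¹ = 37 gives x ≡ 37·31 = 1147 = 13·87 + 16 ≡ 16 (mod 87).
Check: f(16) = 40·16 + 2 = 642 = 7·87 + 33 ≡ 33 (mod 87).

16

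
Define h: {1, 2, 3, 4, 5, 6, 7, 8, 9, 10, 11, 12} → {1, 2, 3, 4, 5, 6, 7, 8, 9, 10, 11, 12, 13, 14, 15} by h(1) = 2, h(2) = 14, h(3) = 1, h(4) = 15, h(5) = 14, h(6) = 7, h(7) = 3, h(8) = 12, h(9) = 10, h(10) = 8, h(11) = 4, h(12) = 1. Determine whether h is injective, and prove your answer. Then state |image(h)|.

h(2) = 14 = h(5) with 2 ≠ 5, so h is not injective.
The image of h is {1, 2, 3, 4, 7, 8, 10, 12, 14, 15}, which has 10 elements.

10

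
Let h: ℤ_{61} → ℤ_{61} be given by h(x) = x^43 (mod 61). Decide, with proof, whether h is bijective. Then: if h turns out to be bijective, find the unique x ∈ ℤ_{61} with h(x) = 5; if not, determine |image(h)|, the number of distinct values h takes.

Since 61 is prime, the nonzero elements of ℤ_{61} form a cyclic group of order 60.
As gcd(43, 60) = 1, raising to the 43rd power is a bijection on this group: if u^43 ≡ v^43 then (uv^{−1})^43 = 1, and the only element of order dividing gcd(43, 60) = 1 is 1, so u = v.
With h(0) = 0 this makes h injective on all of ℤ_{61}, hence bijective (finite equal-size domain and codomain). In particular h is bijective.
Since h is bijective, we find the preimage of 5. The inverse of x ↦ x^43 on (ℤ_{61})^× is x ↦ x^7, because 43·7 = 301 = 5·60 + 1 ≡ 1 (mod 60) and x^{60} = 1 for x ≠ 0 (Fermat). So h⁻¹(5) = 5^7 mod 61.
Repeated squaring mod 61: 5^1 ≡ 5, 5^2 ≡ 5² = 25, 5^4 ≡ 25² = 625 ≡ 15. Since 7 = 4 + 2 + 1, 5^7 ≡ 15·25·5: 15·25 = 375 ≡ 9, then 9·5 = 45. So 5^7 ≡ 45 (mod 61).
Hence h⁻¹(5) = 45.

45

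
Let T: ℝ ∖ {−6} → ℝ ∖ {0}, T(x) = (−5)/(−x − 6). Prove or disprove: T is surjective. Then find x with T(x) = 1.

For any y ≠ 0, solving y(−x − 6) = −5 for x gives a well-defined x ≠ −6. So T is surjective.
Solving T(x) = 1: cross-multiplying gives −5 = 1(−x − 6), which rearranges to 1x = −1, so x = −1.

-1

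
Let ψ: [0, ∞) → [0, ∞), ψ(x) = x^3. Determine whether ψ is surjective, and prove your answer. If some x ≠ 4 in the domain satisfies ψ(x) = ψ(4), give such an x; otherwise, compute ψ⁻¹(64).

For any y ∈ [0, ∞), x = y^{1/3} ∈ [0, ∞) gives ψ(x) = y, so ψ is surjective.
Since x ↦ x^3 is strictly increasing on [0, ∞), it is injective there, so no x ≠ 4 in the domain has ψ(x) = ψ(4). We therefore compute ψ⁻¹(64) = 64^{1/3} = 4 (indeed 4^3 = 64).

4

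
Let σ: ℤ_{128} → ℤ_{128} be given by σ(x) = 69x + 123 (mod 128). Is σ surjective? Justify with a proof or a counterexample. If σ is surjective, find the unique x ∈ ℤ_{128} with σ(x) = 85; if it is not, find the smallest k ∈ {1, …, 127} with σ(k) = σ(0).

18

Recall that surjectivity means every element of the codomain has a preimage under σ.
Since gcd(69, 128) = 1, 69 is invertible modulo 128. Euclid's algorithm: 128 = 1·69 + 59, 69 = 1·59 + 10, 59 = 5·10 + 9, 10 = 1·9 + 1; back-substituting gives 1 = 13·69 − 7·128, so 69⁻¹ ≡ 13 (mod 128).
Then y ↦ 13(y − 123) is a two-sided inverse to σ, so every y ∈ ℤ_{128} has a preimage.
Therefore σ is surjective.
Since σ is surjective, we find σ⁻¹(85): we need 69x ≡ 85 − 123 ≡ 90 (mod 128). Using 69⁻¹ = 13: x ≡ 13·90 = 1170 = 9·128 + 18, so x = 18.
Check: σ(18) = 69·18 + 123 = 1365 = 10·128 + 85 ≡ 85 (mod 128).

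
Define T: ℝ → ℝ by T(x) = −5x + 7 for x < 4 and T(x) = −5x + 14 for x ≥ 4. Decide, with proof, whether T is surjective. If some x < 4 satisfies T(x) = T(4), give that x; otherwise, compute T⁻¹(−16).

Both pieces are strictly decreasing (slopes −5 and −5), so each is injective on its own interval.
The left piece maps (−∞, 4) onto (−13, ∞); the right piece maps [4, ∞) onto (−∞, −6].
The union (−13, ∞) ∪ (−∞, −6] covers ℝ, so T is surjective.
For the follow-up: the images overlap, so an x < 4 with T(x) = T(4) exists. T(4) = −6; solving −5x + 7 = −6 for x < 4 gives x = (−6 − 7)/(−5) = 13/5.

13/5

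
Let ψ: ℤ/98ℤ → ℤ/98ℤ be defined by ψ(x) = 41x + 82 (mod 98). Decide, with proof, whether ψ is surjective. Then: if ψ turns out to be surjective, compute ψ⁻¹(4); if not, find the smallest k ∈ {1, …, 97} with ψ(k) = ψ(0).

22

Since gcd(41, 98) = 1, 41 is invertible modulo 98. Euclid's algorithm: 98 = 2·41 + 16, 41 = 2·16 + 9, 16 = 1·9 + 7, 9 = 1·7 + 2, 7 = 3·2 + 1; back-substituting gives 1 = 55·41 − 23·98, so 41⁻¹ ≡ 55 (mod 98).
Then y ↦ 55(y − 82) is a two-sided inverse to ψ, so every y ∈ ℤ/98ℤ has a preimage.
Hence ψ is surjective.
Since ψ is surjective, we compute ψ⁻¹(4): solve 41x + 82 ≡ 4 (mod 98), i.e. 41x ≡ 20 (mod 98).
Multiplying by 41⁻¹ = 55 gives x ≡ 55·20 = 1100 = 11·98 + 22 ≡ 22 (mod 98).
Check: ψ(22) = 41·22 + 82 = 984 = 10·98 + 4 ≡ 4 (mod 98).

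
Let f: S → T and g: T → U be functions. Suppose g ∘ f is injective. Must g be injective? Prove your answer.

not injective

No. Take S = {0, 1, 2}, T = {0, 1, 2, 3, 4}, U = {0, 1, 2, 3, 4}, f(a) = a for each a ∈ S, and g(b) = 3 if b ∈ {3, 4} else g(b) = b.
Then g ∘ f = f is injective (S ⊂ T and f is the inclusion), but g(3) = g(4) = 3 with 3 ≠ 4, so g is not injective.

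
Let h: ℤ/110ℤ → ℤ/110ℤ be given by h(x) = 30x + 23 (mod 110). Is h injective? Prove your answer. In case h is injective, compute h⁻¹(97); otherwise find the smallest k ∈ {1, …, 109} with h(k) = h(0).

11

We have gcd(30, 110) = 10 > 1. Taking u = 0 and v = 11: h(0) = 23 and h(11) = 30·11 + 23 = 353 ≡ 23 (mod 110).
So h(0) = h(11) while 0 ≠ 11, so h is not injective.
Since h is not injective, we find the least positive k with h(k) = h(0): this means 30k ≡ 0 (mod 110), i.e. 110 ∣ 30k. Since gcd(30, 110) = 10, dividing through by 10 this holds exactly when 11 ∣ 3k, and as gcd(3, 11) = 1, exactly when 11 ∣ k.
The smallest positive such k is 11.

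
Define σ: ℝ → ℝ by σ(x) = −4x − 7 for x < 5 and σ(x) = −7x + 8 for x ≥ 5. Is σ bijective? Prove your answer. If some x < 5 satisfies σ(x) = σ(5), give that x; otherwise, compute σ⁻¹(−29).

37/7

Both pieces are strictly decreasing (slopes −4 and −7), so each is injective on its own interval.
The left piece maps (−∞, 5) onto (−27, ∞); the right piece maps [5, ∞) onto (−∞, −27].
Since −27 = −27, the images partition ℝ: σ is injective and surjective, hence bijective.
Because the two images are disjoint, no x < 5 has σ(x) = σ(5), so we compute σ⁻¹(−29): −29 lies in (−∞, −27], so solve −7x + 8 = −29: x = (−29 − 8)/(−7) = 37/7.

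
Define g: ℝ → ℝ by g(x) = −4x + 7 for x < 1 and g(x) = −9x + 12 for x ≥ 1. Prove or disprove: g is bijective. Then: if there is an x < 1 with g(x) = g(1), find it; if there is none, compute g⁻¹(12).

Both pieces are strictly decreasing (slopes −4 and −9), so each is injective on its own interval.
The left piece maps (−∞, 1) onto (3, ∞); the right piece maps [1, ∞) onto (−∞, 3].
Since 3 = 3, the images partition ℝ: g is injective and surjective, hence bijective.
Because the two images are disjoint, no x < 1 has g(x) = g(1), so we compute g⁻¹(12): 12 lies in (3, ∞), so solve −4x + 7 = 12: x = (12 − 7)/(−4) = −5/4.

-5/4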